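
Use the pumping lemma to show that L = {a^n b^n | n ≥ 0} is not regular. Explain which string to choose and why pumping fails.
Language: L = {a^n b^n | n ≥ 0} (equal numbers of a's followed by b's)
Step 1: Assume for contradiction that L is regular, with pumping length p.
Step 2: Choose s = a^p b^p. Then s ∈ L (it has p a's followed by p b's) and |s| ≥ p.
Step 3: Consider any decomposition s = xyz with |xy| ≤ p and |y| > 0. Since |xy| ≤ p and the first p symbols of s are all a's, y = a^k for some k with 1 ≤ k ≤ p.
Step 4: Pumping up (i = 2): xy²z = a^(p+k) b^p, which has more a's than b's, so xy²z ∉ L.
This contradicts the pumping lemma, so L is not regular.

Final answer: Choose s = a^p b^p. Since |xy| ≤ p, y = a^k with k ≥ 1. Then xy²z = a^(p+k) b^p ∉ L.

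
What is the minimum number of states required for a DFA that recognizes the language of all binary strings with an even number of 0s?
Language: binary strings with an even number of 0s
Lower bound (Myhill–Nerode): the prefixes ε, 0 are pairwise distinguishable:
  ε vs 0: suffix ε distinguishes them (ε has zero 0s (accepted), 0 has one 0 (rejected))
So any DFA needs at least 2 states.
Upper bound: a DFA with 2 states exists (one state per class above).
Minimum states: 2

Final answer: 2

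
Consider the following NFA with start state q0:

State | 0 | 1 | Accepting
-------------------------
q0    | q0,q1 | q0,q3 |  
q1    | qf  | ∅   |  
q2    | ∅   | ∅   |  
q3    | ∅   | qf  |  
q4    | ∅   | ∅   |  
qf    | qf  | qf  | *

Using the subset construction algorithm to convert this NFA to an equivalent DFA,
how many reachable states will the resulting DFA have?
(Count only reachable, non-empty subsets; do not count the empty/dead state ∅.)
Start subset: {q0}
{q0}: on 0 → {q0, q1}, on 1 → {q0, q3}
{q0, q1}: on 0 → {q0, q1, qf}, on 1 → {q0, q3}
{q0, q3}: on 0 → {q0, q1}, on 1 → {q0, q3, qf}
{q0, q1, qf}: on 0 → {q0, q1, qf}, on 1 → {q0, q3, qf}
{q0, q3, qf}: on 0 → {q0, q1, qf}, on 1 → {q0, q3, qf}
Reachable non-empty subsets: {q0}, {q0, q1}, {q0, q3}, {q0, q1, qf}, {q0, q3, qf} — 5 in total.

Final answer: 5 states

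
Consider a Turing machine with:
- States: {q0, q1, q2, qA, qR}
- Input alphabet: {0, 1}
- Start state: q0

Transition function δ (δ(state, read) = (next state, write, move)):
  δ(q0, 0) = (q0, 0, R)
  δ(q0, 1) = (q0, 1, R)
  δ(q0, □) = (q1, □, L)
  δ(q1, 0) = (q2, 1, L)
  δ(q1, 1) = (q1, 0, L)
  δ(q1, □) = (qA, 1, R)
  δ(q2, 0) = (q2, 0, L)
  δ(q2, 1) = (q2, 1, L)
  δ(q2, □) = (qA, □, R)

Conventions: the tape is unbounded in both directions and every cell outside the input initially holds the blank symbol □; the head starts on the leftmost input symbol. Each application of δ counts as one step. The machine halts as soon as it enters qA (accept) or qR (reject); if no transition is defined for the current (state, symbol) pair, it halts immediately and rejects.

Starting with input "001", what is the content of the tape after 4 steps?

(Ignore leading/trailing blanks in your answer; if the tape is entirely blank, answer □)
Step 0: [q0]001 (head at position 0)
Step 1: δ(q0, 0) = (q0, 0, R)  ⊢  0[q0]01 (head at position 1)
Step 2: δ(q0, 0) = (q0, 0, R)  ⊢  00[q0]1 (head at position 2)
Step 3: δ(q0, 1) = (q0, 1, R)  ⊢  001[q0]□ (head at position 3)
Step 4: δ(q0, □) = (q1, □, L)  ⊢  00[q1]1□ (head at position 2)
Tape after 4 steps (ignoring surrounding blanks): 001

Final answer: Tape: 001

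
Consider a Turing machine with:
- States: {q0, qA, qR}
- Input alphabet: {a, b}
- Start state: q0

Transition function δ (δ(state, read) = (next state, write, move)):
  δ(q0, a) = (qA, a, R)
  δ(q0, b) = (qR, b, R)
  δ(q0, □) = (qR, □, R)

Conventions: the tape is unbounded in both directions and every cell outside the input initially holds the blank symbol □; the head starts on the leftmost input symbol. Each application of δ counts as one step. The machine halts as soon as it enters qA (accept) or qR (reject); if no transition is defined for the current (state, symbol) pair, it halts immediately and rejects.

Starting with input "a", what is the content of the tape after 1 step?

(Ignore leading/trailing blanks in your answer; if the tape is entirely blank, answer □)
Step 0: [q0]a (head at position 0)
Step 1: δ(q0, a) = (qA, a, R)  ⊢  a[qA]□ (head at position 1)
Tape after 1 step (ignoring surrounding blanks): a

Final answer: Tape: a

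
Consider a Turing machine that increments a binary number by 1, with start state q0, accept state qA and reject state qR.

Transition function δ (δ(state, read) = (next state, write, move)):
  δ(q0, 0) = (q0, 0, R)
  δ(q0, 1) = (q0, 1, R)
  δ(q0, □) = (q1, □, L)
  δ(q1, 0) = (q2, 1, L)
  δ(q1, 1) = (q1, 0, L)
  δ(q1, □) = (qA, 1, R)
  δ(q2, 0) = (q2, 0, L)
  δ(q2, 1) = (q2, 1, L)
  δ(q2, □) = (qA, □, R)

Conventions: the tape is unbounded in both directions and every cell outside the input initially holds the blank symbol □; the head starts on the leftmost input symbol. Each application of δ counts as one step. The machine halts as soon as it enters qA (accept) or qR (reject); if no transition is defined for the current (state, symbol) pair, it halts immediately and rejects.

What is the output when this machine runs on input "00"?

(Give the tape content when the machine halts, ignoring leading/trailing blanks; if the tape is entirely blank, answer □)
Step 0: [q0]00 (head at position 0)
Step 1: δ(q0, 0) = (q0, 0, R)  ⊢  0[q0]0 (head at position 1)
Step 2: δ(q0, 0) = (q0, 0, R)  ⊢  00[q0]□ (head at position 2)
Step 3: δ(q0, □) = (q1, □, L)  ⊢  0[q1]0□ (head at position 1)
Step 4: δ(q1, 0) = (q2, 1, L)  ⊢  [q2]01□ (head at position 0)
Step 5: δ(q2, 0) = (q2, 0, L)  ⊢  [q2]□01□ (head at position -1)
Step 6: δ(q2, □) = (qA, □, R)  ⊢  □[qA]01□ (head at position 0)
The machine is in qA, so it halts and accepts.
Tape content when halted (ignoring surrounding blanks): 01

Final answer: Output: 01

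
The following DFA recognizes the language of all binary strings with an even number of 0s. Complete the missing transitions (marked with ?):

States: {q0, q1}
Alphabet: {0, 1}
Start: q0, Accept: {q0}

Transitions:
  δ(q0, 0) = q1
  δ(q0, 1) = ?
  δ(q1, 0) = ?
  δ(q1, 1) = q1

What each state remembers (consistent with the given transitions and accept states):
  q0: an even number of 0s has been read so far
  q1: an odd number of 0s has been read so far
Filling in the missing entries:
  δ(q0, 1): in q0 (an even number of 0s has been read so far), after reading 1 we have: an even number of 0s has been read so far → q0
  δ(q1, 0): in q1 (an odd number of 0s has been read so far), after reading 0 we have: an even number of 0s has been read so far → q0

Final answer: δ(q0, 1) = q0; δ(q1, 0) = q0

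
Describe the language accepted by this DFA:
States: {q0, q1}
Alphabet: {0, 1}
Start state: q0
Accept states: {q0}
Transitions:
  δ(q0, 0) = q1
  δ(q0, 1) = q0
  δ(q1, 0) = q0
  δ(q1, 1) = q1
Analyzing the DFA structure:
Start state: q0
Accept states: {q0}
Interpreting what each state remembers (checking against the transitions):
  q0: an even number of 0s has been read so far
  q1: an odd number of 0s has been read so far
  δ(q0, 0): in q0 (an even number of 0s has been read so far), after reading 0 we have: an odd number of 0s has been read so far → q1
  δ(q0, 1): in q0 (an even number of 0s has been read so far), after reading 1 we have: an even number of 0s has been read so far → q0
  δ(q1, 0): in q1 (an odd number of 0s has been read so far), after reading 0 we have: an even number of 0s has been read so far → q0
  δ(q1, 1): in q1 (an odd number of 0s has been read so far), after reading 1 we have: an odd number of 0s has been read so far → q1
A string is accepted iff it ends in {q0}, i.e. an even number of 0s has been read so far.
Language: All binary strings with an even number of 0s

Final answer: All binary strings with an even number of 0s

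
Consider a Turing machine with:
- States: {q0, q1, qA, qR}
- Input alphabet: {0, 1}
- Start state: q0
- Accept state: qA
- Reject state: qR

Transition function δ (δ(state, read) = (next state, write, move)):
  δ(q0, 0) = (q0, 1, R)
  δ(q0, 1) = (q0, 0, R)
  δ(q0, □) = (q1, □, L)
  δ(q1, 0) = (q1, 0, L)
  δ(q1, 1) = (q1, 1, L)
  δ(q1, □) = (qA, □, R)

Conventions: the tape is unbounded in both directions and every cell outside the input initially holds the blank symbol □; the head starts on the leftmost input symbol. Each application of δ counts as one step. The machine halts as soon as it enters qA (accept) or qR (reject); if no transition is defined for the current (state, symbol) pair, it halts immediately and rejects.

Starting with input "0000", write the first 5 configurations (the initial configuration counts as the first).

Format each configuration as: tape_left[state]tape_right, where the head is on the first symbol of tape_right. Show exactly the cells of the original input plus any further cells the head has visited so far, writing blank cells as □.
Step 0: [q0]0000 (head at position 0)
Step 1: δ(q0, 0) = (q0, 1, R)  ⊢  1[q0]000 (head at position 1)
Step 2: δ(q0, 0) = (q0, 1, R)  ⊢  11[q0]00 (head at position 2)
Step 3: δ(q0, 0) = (q0, 1, R)  ⊢  111[q0]0 (head at position 3)
Step 4: δ(q0, 0) = (q0, 1, R)  ⊢  1111[q0]□ (head at position 4)

Final answer: [q0]0000 ⊢ 1[q0]000 ⊢ 11[q0]00 ⊢ 111[q0]0 ⊢ 1111[q0]□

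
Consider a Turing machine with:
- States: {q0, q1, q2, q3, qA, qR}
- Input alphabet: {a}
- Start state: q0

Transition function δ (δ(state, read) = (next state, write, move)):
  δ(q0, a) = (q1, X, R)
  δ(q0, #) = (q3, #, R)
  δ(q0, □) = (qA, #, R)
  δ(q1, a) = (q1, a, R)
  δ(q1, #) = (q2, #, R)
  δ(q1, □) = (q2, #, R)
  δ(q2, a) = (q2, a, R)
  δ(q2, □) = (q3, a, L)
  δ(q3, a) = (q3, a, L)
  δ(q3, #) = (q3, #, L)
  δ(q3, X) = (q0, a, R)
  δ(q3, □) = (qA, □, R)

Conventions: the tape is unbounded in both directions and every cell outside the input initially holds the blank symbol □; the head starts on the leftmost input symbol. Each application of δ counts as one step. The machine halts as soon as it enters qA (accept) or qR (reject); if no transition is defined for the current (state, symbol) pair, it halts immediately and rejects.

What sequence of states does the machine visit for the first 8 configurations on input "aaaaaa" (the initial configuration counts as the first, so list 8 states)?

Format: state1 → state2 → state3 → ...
Step 0: [q0]aaaaaa (head at position 0)
Step 1: δ(q0, a) = (q1, X, R)  ⊢  X[q1]aaaaa (head at position 1)
Step 2: δ(q1, a) = (q1, a, R)  ⊢  Xa[q1]aaaa (head at position 2)
Step 3: δ(q1, a) = (q1, a, R)  ⊢  Xaa[q1]aaa (head at position 3)
Step 4: δ(q1, a) = (q1, a, R)  ⊢  Xaaa[q1]aa (head at position 4)
Step 5: δ(q1, a) = (q1, a, R)  ⊢  Xaaaa[q1]a (head at position 5)
Step 6: δ(q1, a) = (q1, a, R)  ⊢  Xaaaaa[q1]□ (head at position 6)
Step 7: δ(q1, □) = (q2, #, R)  ⊢  Xaaaaa#[q2]□ (head at position 7)
Reading off the states of these 8 configurations: q0 → q1 → q1 → q1 → q1 → q1 → q1 → q2

Final answer: q0 → q1 → q1 → q1 → q1 → q1 → q1 → q2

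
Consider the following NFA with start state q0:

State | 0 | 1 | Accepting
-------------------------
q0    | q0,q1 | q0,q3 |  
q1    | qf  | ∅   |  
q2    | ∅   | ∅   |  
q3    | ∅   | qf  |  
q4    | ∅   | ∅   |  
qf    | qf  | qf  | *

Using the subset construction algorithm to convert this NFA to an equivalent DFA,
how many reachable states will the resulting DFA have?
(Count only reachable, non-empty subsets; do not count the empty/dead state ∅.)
Start subset: {q0}
{q0}: on 0 → {q0, q1}, on 1 → {q0, q3}
{q0, q1}: on 0 → {q0, q1, qf}, on 1 → {q0, q3}
{q0, q3}: on 0 → {q0, q1}, on 1 → {q0, q3, qf}
{q0, q1, qf}: on 0 → {q0, q1, qf}, on 1 → {q0, q3, qf}
{q0, q3, qf}: on 0 → {q0, q1, qf}, on 1 → {q0, q3, qf}
Reachable non-empty subsets: {q0}, {q0, q1}, {q0, q3}, {q0, q1, qf}, {q0, q3, qf} — 5 in total.

Final answer: 5 states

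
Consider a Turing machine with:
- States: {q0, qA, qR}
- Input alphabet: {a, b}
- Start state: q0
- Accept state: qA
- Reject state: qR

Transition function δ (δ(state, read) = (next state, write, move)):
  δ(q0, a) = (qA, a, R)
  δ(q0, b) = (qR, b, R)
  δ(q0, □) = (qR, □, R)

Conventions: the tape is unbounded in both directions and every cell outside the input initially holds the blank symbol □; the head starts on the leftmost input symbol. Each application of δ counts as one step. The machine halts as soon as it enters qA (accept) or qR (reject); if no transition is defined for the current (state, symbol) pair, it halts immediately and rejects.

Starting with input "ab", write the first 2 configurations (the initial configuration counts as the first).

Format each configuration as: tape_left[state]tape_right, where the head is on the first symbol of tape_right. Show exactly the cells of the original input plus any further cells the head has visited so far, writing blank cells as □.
Step 0: [q0]ab (head at position 0)
Step 1: δ(q0, a) = (qA, a, R)  ⊢  a[qA]b (head at position 1)

Final answer: [q0]ab ⊢ a[qA]b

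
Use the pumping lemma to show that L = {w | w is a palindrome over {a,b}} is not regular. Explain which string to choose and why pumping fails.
Language: L = {w | w is a palindrome over {a,b}} (strings that read the same forwards and backwards)
Step 1: Assume for contradiction that L is regular, with pumping length p.
Step 2: Choose s = a^p b a^p. Then s ∈ L (it reads the same forwards and backwards) and |s| ≥ p.
Step 3: Consider any decomposition s = xyz with |xy| ≤ p and |y| > 0. Since |xy| ≤ p and the first p symbols of s are all a's, y = a^k for some k with 1 ≤ k ≤ p.
Step 4: Pumping up (i = 2): xy²z = a^(p+k) b a^p. Its reverse is a^p b a^(p+k) ≠ a^(p+k) b a^p (the single b is no longer in the middle), so xy²z is not a palindrome and xy²z ∉ L.
This contradicts the pumping lemma, so L is not regular.

Final answer: Choose s = a^p b a^p. Since |xy| ≤ p, y = a^k with k ≥ 1. Then xy²z = a^(p+k) b a^p is not a palindrome, so ∉ L.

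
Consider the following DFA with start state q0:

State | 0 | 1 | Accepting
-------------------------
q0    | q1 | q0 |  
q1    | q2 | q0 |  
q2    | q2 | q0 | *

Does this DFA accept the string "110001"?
Start in q0.
Read '1': q0 → q0
Read '1': q0 → q0
Read '0': q0 → q1
Read '0': q1 → q2
Read '0': q2 → q2
Read '1': q2 → q0
Final state q0 is not accepting, so the string is rejected.

Final answer: No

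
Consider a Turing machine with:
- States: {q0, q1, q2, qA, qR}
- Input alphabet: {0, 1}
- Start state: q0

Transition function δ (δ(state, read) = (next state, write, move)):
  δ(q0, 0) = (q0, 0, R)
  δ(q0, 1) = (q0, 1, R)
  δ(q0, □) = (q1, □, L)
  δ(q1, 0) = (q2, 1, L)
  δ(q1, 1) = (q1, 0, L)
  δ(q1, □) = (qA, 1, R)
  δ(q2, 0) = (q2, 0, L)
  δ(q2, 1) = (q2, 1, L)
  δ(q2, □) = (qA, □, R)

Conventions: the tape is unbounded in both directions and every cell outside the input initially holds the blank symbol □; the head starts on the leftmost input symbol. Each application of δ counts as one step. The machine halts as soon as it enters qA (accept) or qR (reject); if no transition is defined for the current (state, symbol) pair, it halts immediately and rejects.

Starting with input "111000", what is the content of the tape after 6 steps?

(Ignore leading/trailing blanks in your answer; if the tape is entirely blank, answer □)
Step 0: [q0]111000 (head at position 0)
Step 1: δ(q0, 1) = (q0, 1, R)  ⊢  1[q0]11000 (head at position 1)
Step 2: δ(q0, 1) = (q0, 1, R)  ⊢  11[q0]1000 (head at position 2)
Step 3: δ(q0, 1) = (q0, 1, R)  ⊢  111[q0]000 (head at position 3)
Step 4: δ(q0, 0) = (q0, 0, R)  ⊢  1110[q0]00 (head at position 4)
Step 5: δ(q0, 0) = (q0, 0, R)  ⊢  11100[q0]0 (head at position 5)
Step 6: δ(q0, 0) = (q0, 0, R)  ⊢  111000[q0]□ (head at position 6)
Tape after 6 steps (ignoring surrounding blanks): 111000

Final answer: Tape: 111000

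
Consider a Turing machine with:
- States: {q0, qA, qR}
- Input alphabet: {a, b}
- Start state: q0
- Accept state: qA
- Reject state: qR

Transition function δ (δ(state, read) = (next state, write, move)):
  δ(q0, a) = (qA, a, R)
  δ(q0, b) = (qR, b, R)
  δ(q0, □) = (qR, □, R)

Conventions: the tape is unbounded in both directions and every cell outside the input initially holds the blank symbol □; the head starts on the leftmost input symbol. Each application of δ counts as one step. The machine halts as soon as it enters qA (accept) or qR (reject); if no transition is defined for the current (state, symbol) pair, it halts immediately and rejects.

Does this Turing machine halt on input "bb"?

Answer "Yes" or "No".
Step 0: [q0]bb (head at position 0)
Step 1: δ(q0, b) = (qR, b, R)  ⊢  b[qR]b (head at position 1)
The machine is in qR, so it halts and rejects.
It halts after 1 steps.

Final answer: Yes - halts after 1 steps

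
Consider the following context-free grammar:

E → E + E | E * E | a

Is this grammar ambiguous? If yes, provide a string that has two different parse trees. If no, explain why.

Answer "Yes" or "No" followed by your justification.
Two different leftmost derivations of a + a * a:
  (1) E ⇒ E + E ⇒ a + E ⇒ a + E * E ⇒ a + a * E ⇒ a + a * a   (tree groups a + (a * a))
  (2) E ⇒ E * E ⇒ E + E * E ⇒ a + E * E ⇒ a + a * E ⇒ a + a * a   (tree groups (a + a) * a)
Two distinct leftmost derivations = two distinct parse trees, so the grammar is ambiguous.

Final answer: Yes - the string 'a + a * a' has two distinct leftmost derivations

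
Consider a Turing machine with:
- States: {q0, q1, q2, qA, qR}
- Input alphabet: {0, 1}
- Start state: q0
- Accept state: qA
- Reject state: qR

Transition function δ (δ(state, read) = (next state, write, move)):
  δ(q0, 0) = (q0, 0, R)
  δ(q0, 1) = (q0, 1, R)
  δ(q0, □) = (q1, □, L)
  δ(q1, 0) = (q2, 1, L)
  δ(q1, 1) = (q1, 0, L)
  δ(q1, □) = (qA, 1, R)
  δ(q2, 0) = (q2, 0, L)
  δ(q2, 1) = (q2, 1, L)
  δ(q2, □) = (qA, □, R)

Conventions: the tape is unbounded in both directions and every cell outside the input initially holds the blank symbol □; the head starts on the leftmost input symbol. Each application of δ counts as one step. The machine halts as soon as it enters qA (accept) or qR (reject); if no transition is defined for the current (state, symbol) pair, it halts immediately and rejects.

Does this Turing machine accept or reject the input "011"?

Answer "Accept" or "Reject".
Step 0: [q0]011 (head at position 0)
Step 1: δ(q0, 0) = (q0, 0, R)  ⊢  0[q0]11 (head at position 1)
Step 2: δ(q0, 1) = (q0, 1, R)  ⊢  01[q0]1 (head at position 2)
Step 3: δ(q0, 1) = (q0, 1, R)  ⊢  011[q0]□ (head at position 3)
Step 4: δ(q0, □) = (q1, □, L)  ⊢  01[q1]1□ (head at position 2)
Step 5: δ(q1, 1) = (q1, 0, L)  ⊢  0[q1]10□ (head at position 1)
Step 6: δ(q1, 1) = (q1, 0, L)  ⊢  [q1]000□ (head at position 0)
Step 7: δ(q1, 0) = (q2, 1, L)  ⊢  [q2]□100□ (head at position -1)
Step 8: δ(q2, □) = (qA, □, R)  ⊢  □[qA]100□ (head at position 0)
The machine is in qA, so it halts and accepts.

Final answer: Accept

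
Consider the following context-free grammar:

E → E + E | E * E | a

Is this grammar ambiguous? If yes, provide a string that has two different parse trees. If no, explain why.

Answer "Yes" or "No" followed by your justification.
Two different leftmost derivations of a + a * a:
  (1) E ⇒ E + E ⇒ a + E ⇒ a + E * E ⇒ a + a * E ⇒ a + a * a   (tree groups a + (a * a))
  (2) E ⇒ E * E ⇒ E + E * E ⇒ a + E * E ⇒ a + a * E ⇒ a + a * a   (tree groups (a + a) * a)
Two distinct leftmost derivations = two distinct parse trees, so the grammar is ambiguous.

Final answer: Yes - the string 'a + a * a' has two distinct leftmost derivations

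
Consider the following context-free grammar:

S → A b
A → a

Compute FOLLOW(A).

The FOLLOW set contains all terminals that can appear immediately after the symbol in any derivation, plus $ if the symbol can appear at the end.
A occurs only in S → A b, where it is immediately followed by the terminal b. So FOLLOW(A) = {b}.

Final answer: {b}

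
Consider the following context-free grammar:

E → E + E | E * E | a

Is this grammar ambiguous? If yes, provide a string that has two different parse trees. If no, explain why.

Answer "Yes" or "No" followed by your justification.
Two different leftmost derivations of a + a * a:
  (1) E ⇒ E + E ⇒ a + E ⇒ a + E * E ⇒ a + a * E ⇒ a + a * a   (tree groups a + (a * a))
  (2) E ⇒ E * E ⇒ E + E * E ⇒ a + E * E ⇒ a + a * E ⇒ a + a * a   (tree groups (a + a) * a)
Two distinct leftmost derivations = two distinct parse trees, so the grammar is ambiguous.

Final answer: Yes - the string 'a + a * a' has two distinct leftmost derivations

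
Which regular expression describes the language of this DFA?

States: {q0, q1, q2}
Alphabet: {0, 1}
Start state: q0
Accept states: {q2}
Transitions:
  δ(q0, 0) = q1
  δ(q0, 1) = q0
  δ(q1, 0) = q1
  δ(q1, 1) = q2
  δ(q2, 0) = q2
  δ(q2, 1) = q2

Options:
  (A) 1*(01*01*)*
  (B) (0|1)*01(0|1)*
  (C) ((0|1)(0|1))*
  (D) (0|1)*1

Testing sample strings against the DFA:
  '11101' -> accepted
  '111' -> rejected
  '10' -> rejected
  '0010' -> accepted
Checking each option for a counterexample:
  (A) 1*(01*01*)*: ε is rejected by the DFA but matches the regex → eliminated
  (B) (0|1)*01(0|1)*: agrees with the DFA on all strings of length ≤ 4
  (C) ((0|1)(0|1))*: ε is rejected by the DFA but matches the regex → eliminated
  (D) (0|1)*1: '1' is rejected by the DFA but matches the regex → eliminated
Only (B) (0|1)*01(0|1)* is consistent with the DFA.

Final answer: (B) (0|1)*01(0|1)*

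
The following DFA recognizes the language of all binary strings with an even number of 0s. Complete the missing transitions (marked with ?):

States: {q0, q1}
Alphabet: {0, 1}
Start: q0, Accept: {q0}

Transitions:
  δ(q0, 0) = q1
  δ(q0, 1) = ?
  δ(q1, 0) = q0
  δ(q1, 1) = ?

What each state remembers (consistent with the given transitions and accept states):
  q0: an even number of 0s has been read so far
  q1: an odd number of 0s has been read so far
Filling in the missing entries:
  δ(q0, 1): in q0 (an even number of 0s has been read so far), after reading 1 we have: an even number of 0s has been read so far → q0
  δ(q1, 1): in q1 (an odd number of 0s has been read so far), after reading 1 we have: an odd number of 0s has been read so far → q1

Final answer: δ(q0, 1) = q0; δ(q1, 1) = q1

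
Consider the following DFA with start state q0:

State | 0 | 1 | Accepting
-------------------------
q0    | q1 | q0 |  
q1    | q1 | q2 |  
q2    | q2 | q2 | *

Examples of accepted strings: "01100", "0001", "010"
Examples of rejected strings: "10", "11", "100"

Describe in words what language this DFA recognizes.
binary strings containing '01' as a substring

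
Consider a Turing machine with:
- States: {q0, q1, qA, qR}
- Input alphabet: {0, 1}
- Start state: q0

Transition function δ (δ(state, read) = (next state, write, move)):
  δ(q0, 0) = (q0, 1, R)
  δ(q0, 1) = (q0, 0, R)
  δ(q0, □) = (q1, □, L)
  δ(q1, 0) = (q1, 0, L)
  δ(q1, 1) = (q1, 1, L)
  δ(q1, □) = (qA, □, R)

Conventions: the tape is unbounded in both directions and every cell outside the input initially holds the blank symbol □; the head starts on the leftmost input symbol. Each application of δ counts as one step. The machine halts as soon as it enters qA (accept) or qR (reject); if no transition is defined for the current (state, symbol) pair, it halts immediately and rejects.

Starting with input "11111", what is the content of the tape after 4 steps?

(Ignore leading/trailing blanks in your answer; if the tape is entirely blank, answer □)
Step 0: [q0]11111 (head at position 0)
Step 1: δ(q0, 1) = (q0, 0, R)  ⊢  0[q0]1111 (head at position 1)
Step 2: δ(q0, 1) = (q0, 0, R)  ⊢  00[q0]111 (head at position 2)
Step 3: δ(q0, 1) = (q0, 0, R)  ⊢  000[q0]11 (head at position 3)
Step 4: δ(q0, 1) = (q0, 0, R)  ⊢  0000[q0]1 (head at position 4)
Tape after 4 steps (ignoring surrounding blanks): 00001

Final answer: Tape: 00001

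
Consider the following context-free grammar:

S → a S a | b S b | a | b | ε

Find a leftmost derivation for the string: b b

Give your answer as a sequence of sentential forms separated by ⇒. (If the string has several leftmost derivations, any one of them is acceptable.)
Start with S.
Step 1: the leftmost non-terminal is S; apply S → b S b:  b S b
Step 2: the leftmost non-terminal is S; apply S → ε:  b b

Final answer: S ⇒ b S b ⇒ b b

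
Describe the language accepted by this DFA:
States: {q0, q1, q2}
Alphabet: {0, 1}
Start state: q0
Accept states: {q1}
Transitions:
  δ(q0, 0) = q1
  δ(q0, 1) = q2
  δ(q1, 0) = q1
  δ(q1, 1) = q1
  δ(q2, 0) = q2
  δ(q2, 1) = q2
Analyzing the DFA structure:
Start state: q0
Accept states: {q1}
Interpreting what each state remembers (checking against the transitions):
  q0: nothing has been read yet
  q1: the first symbol was 0
  q2: the first symbol was 1 (trap state)
  δ(q0, 0): in q0 (nothing has been read yet), after reading 0 we have: the first symbol was 0 → q1
  δ(q0, 1): in q0 (nothing has been read yet), after reading 1 we have: the first symbol was 1 (trap state) → q2
  δ(q1, 0): in q1 (the first symbol was 0), after reading 0 we have: the first symbol was 0 → q1
  δ(q1, 1): in q1 (the first symbol was 0), after reading 1 we have: the first symbol was 0 → q1
  δ(q2, 0): in q2 (the first symbol was 1 (trap state)), after reading 0 we have: the first symbol was 1 (trap state) → q2
  δ(q2, 1): in q2 (the first symbol was 1 (trap state)), after reading 1 we have: the first symbol was 1 (trap state) → q2
A string is accepted iff it ends in {q1}, i.e. the first symbol was 0.
Language: All binary strings starting with 0

Final answer: All binary strings starting with 0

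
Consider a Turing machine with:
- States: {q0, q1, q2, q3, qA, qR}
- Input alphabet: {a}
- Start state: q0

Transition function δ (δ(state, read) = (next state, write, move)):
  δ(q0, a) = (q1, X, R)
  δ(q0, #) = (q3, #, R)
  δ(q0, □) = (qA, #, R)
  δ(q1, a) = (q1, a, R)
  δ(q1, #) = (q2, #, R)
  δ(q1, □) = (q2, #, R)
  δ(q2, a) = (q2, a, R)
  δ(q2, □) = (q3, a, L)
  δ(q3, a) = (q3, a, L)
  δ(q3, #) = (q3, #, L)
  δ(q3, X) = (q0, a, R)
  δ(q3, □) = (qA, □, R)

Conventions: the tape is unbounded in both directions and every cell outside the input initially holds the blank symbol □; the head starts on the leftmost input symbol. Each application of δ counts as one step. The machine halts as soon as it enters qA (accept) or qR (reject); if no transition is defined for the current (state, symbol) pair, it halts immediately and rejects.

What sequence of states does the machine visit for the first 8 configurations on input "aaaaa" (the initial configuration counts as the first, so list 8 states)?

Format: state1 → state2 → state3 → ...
Step 0: [q0]aaaaa (head at position 0)
Step 1: δ(q0, a) = (q1, X, R)  ⊢  X[q1]aaaa (head at position 1)
Step 2: δ(q1, a) = (q1, a, R)  ⊢  Xa[q1]aaa (head at position 2)
Step 3: δ(q1, a) = (q1, a, R)  ⊢  Xaa[q1]aa (head at position 3)
Step 4: δ(q1, a) = (q1, a, R)  ⊢  Xaaa[q1]a (head at position 4)
Step 5: δ(q1, a) = (q1, a, R)  ⊢  Xaaaa[q1]□ (head at position 5)
Step 6: δ(q1, □) = (q2, #, R)  ⊢  Xaaaa#[q2]□ (head at position 6)
Step 7: δ(q2, □) = (q3, a, L)  ⊢  Xaaaa[q3]#a (head at position 5)
Reading off the states of these 8 configurations: q0 → q1 → q1 → q1 → q1 → q1 → q2 → q3

Final answer: q0 → q1 → q1 → q1 → q1 → q1 → q2 → q3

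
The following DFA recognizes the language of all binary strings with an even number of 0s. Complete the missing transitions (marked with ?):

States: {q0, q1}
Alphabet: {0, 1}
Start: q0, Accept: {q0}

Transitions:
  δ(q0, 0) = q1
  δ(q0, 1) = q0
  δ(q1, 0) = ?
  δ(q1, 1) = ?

What each state remembers (consistent with the given transitions and accept states):
  q0: an even number of 0s has been read so far
  q1: an odd number of 0s has been read so far
Filling in the missing entries:
  δ(q1, 0): in q1 (an odd number of 0s has been read so far), after reading 0 we have: an even number of 0s has been read so far → q0
  δ(q1, 1): in q1 (an odd number of 0s has been read so far), after reading 1 we have: an odd number of 0s has been read so far → q1

Final answer: δ(q1, 0) = q0; δ(q1, 1) = q1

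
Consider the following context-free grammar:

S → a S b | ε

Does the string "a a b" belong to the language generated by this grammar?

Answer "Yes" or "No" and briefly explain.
Every derivation applies S → a S b some number n of times and then S → ε, producing a^n b^n with equally many a's and b's. The string a a b has two a's but only one b, so it cannot be derived.

Final answer: No - no valid derivation exists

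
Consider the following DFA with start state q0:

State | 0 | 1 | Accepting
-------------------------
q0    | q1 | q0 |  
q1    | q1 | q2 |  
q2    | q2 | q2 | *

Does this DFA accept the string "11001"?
Start in q0.
Read '1': q0 → q0
Read '1': q0 → q0
Read '0': q0 → q1
Read '0': q1 → q1
Read '1': q1 → q2
Final state q2 is accepting, so the string is accepted.

Final answer: Yes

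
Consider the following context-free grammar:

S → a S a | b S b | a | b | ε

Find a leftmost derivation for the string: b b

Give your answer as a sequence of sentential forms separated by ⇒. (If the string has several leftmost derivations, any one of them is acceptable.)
Start with S.
Step 1: the leftmost non-terminal is S; apply S → b S b:  b S b
Step 2: the leftmost non-terminal is S; apply S → ε:  b b

Final answer: S ⇒ b S b ⇒ b b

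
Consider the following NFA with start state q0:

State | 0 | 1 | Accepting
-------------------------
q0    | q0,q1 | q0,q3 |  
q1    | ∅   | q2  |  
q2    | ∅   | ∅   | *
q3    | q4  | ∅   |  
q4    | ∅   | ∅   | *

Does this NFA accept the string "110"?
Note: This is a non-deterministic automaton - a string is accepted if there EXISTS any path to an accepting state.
Track the set of states the NFA could be in: start {q0}
Read '1': {q0} → {q0, q3}
Read '1': {q0, q3} → {q0, q3}
Read '0': {q0, q3} → {q0, q1, q4}
Final set {q0, q1, q4} contains accepting state(s) {q4} → accepted.

Final answer: Yes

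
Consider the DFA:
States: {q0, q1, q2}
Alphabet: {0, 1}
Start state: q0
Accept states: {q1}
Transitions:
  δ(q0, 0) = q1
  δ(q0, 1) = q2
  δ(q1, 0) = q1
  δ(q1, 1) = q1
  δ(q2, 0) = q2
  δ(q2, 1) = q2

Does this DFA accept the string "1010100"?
Processing string "1010100":
  q0 --1--> q2
  q2 --0--> q2
  q2 --1--> q2
  q2 --0--> q2
  q2 --1--> q2
  q2 --0--> q2
  q2 --0--> q2
Final state: q2
Accept states: {q1}
q2 is not an accept state, so the string is rejected.

Final answer: No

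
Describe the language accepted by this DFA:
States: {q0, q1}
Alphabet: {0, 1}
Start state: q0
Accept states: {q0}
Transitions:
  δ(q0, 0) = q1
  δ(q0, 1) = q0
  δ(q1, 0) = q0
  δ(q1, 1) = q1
Analyzing the DFA structure:
Start state: q0
Accept states: {q0}
Interpreting what each state remembers (checking against the transitions):
  q0: an even number of 0s has been read so far
  q1: an odd number of 0s has been read so far
  δ(q0, 0): in q0 (an even number of 0s has been read so far), after reading 0 we have: an odd number of 0s has been read so far → q1
  δ(q0, 1): in q0 (an even number of 0s has been read so far), after reading 1 we have: an even number of 0s has been read so far → q0
  δ(q1, 0): in q1 (an odd number of 0s has been read so far), after reading 0 we have: an even number of 0s has been read so far → q0
  δ(q1, 1): in q1 (an odd number of 0s has been read so far), after reading 1 we have: an odd number of 0s has been read so far → q1
A string is accepted iff it ends in {q0}, i.e. an even number of 0s has been read so far.
Language: All binary strings with an even number of 0s

Final answer: All binary strings with an even number of 0s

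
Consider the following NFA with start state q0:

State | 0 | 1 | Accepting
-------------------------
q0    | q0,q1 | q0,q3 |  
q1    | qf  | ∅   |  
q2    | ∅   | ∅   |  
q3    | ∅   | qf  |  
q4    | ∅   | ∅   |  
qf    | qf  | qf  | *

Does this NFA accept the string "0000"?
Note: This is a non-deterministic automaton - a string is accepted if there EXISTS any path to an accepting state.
Track the set of states the NFA could be in: start {q0}
Read '0': {q0} → {q0, q1}
Read '0': {q0, q1} → {q0, q1, qf}
Read '0': {q0, q1, qf} → {q0, q1, qf}
Read '0': {q0, q1, qf} → {q0, q1, qf}
Final set {q0, q1, qf} contains accepting state(s) {qf} → accepted.

Final answer: Yes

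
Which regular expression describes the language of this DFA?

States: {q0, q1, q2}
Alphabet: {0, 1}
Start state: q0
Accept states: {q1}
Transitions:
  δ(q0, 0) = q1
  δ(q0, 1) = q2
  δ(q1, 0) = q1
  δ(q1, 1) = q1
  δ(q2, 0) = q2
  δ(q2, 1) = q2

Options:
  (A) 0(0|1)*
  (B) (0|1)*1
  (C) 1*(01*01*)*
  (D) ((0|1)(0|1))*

Testing sample strings against the DFA:
  '10' -> rejected
  '10' -> rejected
  '1100' -> rejected
  '00000' -> accepted
Checking each option for a counterexample:
  (A) 0(0|1)*: agrees with the DFA on all strings of length ≤ 4
  (B) (0|1)*1: '0' is accepted by the DFA but does not match the regex → eliminated
  (C) 1*(01*01*)*: ε is rejected by the DFA but matches the regex → eliminated
  (D) ((0|1)(0|1))*: ε is rejected by the DFA but matches the regex → eliminated
Only (A) 0(0|1)* is consistent with the DFA.

Final answer: (A) 0(0|1)*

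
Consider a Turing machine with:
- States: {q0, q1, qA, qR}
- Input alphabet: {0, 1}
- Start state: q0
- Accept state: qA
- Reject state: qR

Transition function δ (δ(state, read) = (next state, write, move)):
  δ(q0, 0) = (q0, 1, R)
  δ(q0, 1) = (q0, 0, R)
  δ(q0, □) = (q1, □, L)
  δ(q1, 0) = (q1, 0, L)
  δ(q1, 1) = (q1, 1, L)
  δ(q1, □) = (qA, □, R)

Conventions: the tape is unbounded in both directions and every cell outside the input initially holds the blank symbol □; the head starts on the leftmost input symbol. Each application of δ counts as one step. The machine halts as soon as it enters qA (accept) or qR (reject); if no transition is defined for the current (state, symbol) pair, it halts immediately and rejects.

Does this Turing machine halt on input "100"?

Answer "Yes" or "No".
Step 0: [q0]100 (head at position 0)
Step 1: δ(q0, 1) = (q0, 0, R)  ⊢  0[q0]00 (head at position 1)
Step 2: δ(q0, 0) = (q0, 1, R)  ⊢  01[q0]0 (head at position 2)
Step 3: δ(q0, 0) = (q0, 1, R)  ⊢  011[q0]□ (head at position 3)
Step 4: δ(q0, □) = (q1, □, L)  ⊢  01[q1]1□ (head at position 2)
Step 5: δ(q1, 1) = (q1, 1, L)  ⊢  0[q1]11□ (head at position 1)
Step 6: δ(q1, 1) = (q1, 1, L)  ⊢  [q1]011□ (head at position 0)
Step 7: δ(q1, 0) = (q1, 0, L)  ⊢  [q1]□011□ (head at position -1)
Step 8: δ(q1, □) = (qA, □, R)  ⊢  □[qA]011□ (head at position 0)
The machine is in qA, so it halts and accepts.
It halts after 8 steps.

Final answer: Yes - halts after 8 steps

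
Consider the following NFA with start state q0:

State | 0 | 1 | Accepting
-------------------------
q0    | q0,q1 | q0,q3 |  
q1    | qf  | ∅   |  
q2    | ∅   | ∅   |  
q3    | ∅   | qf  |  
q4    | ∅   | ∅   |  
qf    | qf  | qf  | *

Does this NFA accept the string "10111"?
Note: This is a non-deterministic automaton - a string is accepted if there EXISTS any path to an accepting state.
Track the set of states the NFA could be in: start {q0}
Read '1': {q0} → {q0, q3}
Read '0': {q0, q3} → {q0, q1}
Read '1': {q0, q1} → {q0, q3}
Read '1': {q0, q3} → {q0, q3, qf}
Read '1': {q0, q3, qf} → {q0, q3, qf}
Final set {q0, q3, qf} contains accepting state(s) {qf} → accepted.

Final answer: Yes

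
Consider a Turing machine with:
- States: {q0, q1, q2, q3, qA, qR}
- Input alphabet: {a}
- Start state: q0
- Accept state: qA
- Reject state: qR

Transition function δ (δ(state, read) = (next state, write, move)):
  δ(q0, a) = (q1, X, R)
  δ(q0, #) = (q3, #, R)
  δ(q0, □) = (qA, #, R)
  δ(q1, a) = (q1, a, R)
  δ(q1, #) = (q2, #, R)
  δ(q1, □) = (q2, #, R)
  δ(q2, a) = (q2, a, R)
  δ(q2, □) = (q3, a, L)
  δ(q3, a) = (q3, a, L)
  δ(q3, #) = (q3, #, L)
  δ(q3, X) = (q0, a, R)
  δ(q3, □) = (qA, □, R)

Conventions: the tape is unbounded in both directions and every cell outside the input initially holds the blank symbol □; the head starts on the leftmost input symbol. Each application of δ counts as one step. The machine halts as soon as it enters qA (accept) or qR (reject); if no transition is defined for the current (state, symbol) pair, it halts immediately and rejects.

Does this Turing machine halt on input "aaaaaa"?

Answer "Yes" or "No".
Trace (configuration after each step, as tape_left[state]tape_right with head position):
Step 0: [q0]aaaaaa (head at position 0)
Step 1: X[q1]aaaaa (head 1)
Step 2: Xa[q1]aaaa (head 2)
Step 3: Xaa[q1]aaa (head 3)
Step 4: Xaaa[q1]aa (head 4)
Step 5: Xaaaa[q1]a (head 5)
Step 6: Xaaaaa[q1]□ (head 6)
Step 7: Xaaaaa#[q2]□ (head 7)
Step 8: Xaaaaa[q3]#a (head 6)
Step 9: Xaaaa[q3]a#a (head 5)
Step 10: Xaaa[q3]aa#a (head 4)
Step 11: Xaa[q3]aaa#a (head 3)
Step 12: Xa[q3]aaaa#a (head 2)
Step 13: X[q3]aaaaa#a (head 1)
Step 14: [q3]Xaaaaa#a (head 0)
Step 15: a[q0]aaaaa#a (head 1)
Step 16: aX[q1]aaaa#a (head 2)
Step 17: aXa[q1]aaa#a (head 3)
Step 18: aXaa[q1]aa#a (head 4)
Step 19: aXaaa[q1]a#a (head 5)
Step 20: aXaaaa[q1]#a (head 6)
Step 21: aXaaaa#[q2]a (head 7)
Step 22: aXaaaa#a[q2]□ (head 8)
Step 23: aXaaaa#[q3]aa (head 7)
Step 24: aXaaaa[q3]#aa (head 6)
Step 25: aXaaa[q3]a#aa (head 5)
Step 26: aXaa[q3]aa#aa (head 4)
Step 27: aXa[q3]aaa#aa (head 3)
Step 28: aX[q3]aaaa#aa (head 2)
Step 29: a[q3]Xaaaa#aa (head 1)
Step 30: aa[q0]aaaa#aa (head 2)
Step 31: aaX[q1]aaa#aa (head 3)
Step 32: aaXa[q1]aa#aa (head 4)
Step 33: aaXaa[q1]a#aa (head 5)
Step 34: aaXaaa[q1]#aa (head 6)
Step 35: aaXaaa#[q2]aa (head 7)
Step 36: aaXaaa#a[q2]a (head 8)
Step 37: aaXaaa#aa[q2]□ (head 9)
Step 38: aaXaaa#a[q3]aa (head 8)
Step 39: aaXaaa#[q3]aaa (head 7)
Step 40: aaXaaa[q3]#aaa (head 6)
Step 41: aaXaa[q3]a#aaa (head 5)
Step 42: aaXa[q3]aa#aaa (head 4)
Step 43: aaX[q3]aaa#aaa (head 3)
Step 44: aa[q3]Xaaa#aaa (head 2)
Step 45: aaa[q0]aaa#aaa (head 3)
Step 46: aaaX[q1]aa#aaa (head 4)
Step 47: aaaXa[q1]a#aaa (head 5)
Step 48: aaaXaa[q1]#aaa (head 6)
Step 49: aaaXaa#[q2]aaa (head 7)
Step 50: aaaXaa#a[q2]aa (head 8)
Step 51: aaaXaa#aa[q2]a (head 9)
Step 52: aaaXaa#aaa[q2]□ (head 10)
Step 53: aaaXaa#aa[q3]aa (head 9)
Step 54: aaaXaa#a[q3]aaa (head 8)
Step 55: aaaXaa#[q3]aaaa (head 7)
Step 56: aaaXaa[q3]#aaaa (head 6)
Step 57: aaaXa[q3]a#aaaa (head 5)
Step 58: aaaX[q3]aa#aaaa (head 4)
Step 59: aaa[q3]Xaa#aaaa (head 3)
Step 60: aaaa[q0]aa#aaaa (head 4)
Step 61: aaaaX[q1]a#aaaa (head 5)
Step 62: aaaaXa[q1]#aaaa (head 6)
Step 63: aaaaXa#[q2]aaaa (head 7)
Step 64: aaaaXa#a[q2]aaa (head 8)
Step 65: aaaaXa#aa[q2]aa (head 9)
Step 66: aaaaXa#aaa[q2]a (head 10)
Step 67: aaaaXa#aaaa[q2]□ (head 11)
Step 68: aaaaXa#aaa[q3]aa (head 10)
Step 69: aaaaXa#aa[q3]aaa (head 9)
Step 70: aaaaXa#a[q3]aaaa (head 8)
Step 71: aaaaXa#[q3]aaaaa (head 7)
Step 72: aaaaXa[q3]#aaaaa (head 6)
Step 73: aaaaX[q3]a#aaaaa (head 5)
Step 74: aaaa[q3]Xa#aaaaa (head 4)
Step 75: aaaaa[q0]a#aaaaa (head 5)
Step 76: aaaaaX[q1]#aaaaa (head 6)
Step 77: aaaaaX#[q2]aaaaa (head 7)
Step 78: aaaaaX#a[q2]aaaa (head 8)
Step 79: aaaaaX#aa[q2]aaa (head 9)
Step 80: aaaaaX#aaa[q2]aa (head 10)
Step 81: aaaaaX#aaaa[q2]a (head 11)
Step 82: aaaaaX#aaaaa[q2]□ (head 12)
Step 83: aaaaaX#aaaa[q3]aa (head 11)
Step 84: aaaaaX#aaa[q3]aaa (head 10)
Step 85: aaaaaX#aa[q3]aaaa (head 9)
Step 86: aaaaaX#a[q3]aaaaa (head 8)
Step 87: aaaaaX#[q3]aaaaaa (head 7)
Step 88: aaaaaX[q3]#aaaaaa (head 6)
Step 89: aaaaa[q3]X#aaaaaa (head 5)
Step 90: aaaaaa[q0]#aaaaaa (head 6)
Step 91: aaaaaa#[q3]aaaaaa (head 7)
Step 92: aaaaaa[q3]#aaaaaa (head 6)
Step 93: aaaaa[q3]a#aaaaaa (head 5)
Step 94: aaaa[q3]aa#aaaaaa (head 4)
Step 95: aaa[q3]aaa#aaaaaa (head 3)
Step 96: aa[q3]aaaa#aaaaaa (head 2)
Step 97: a[q3]aaaaa#aaaaaa (head 1)
Step 98: [q3]aaaaaa#aaaaaa (head 0)
Step 99: [q3]□aaaaaa#aaaaaa (head -1)
Step 100: □[qA]aaaaaa#aaaaaa (head 0)
The machine is in qA, so it halts and accepts.
It halts after 100 steps.

Final answer: Yes - halts after 100 steps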